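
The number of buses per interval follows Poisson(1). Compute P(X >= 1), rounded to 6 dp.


P(X>=1) = 1 - P(X<=0) = 1 - (e^(-1)*1^0/0!)
≈ 1 - 0.3678794412 = 0.6321205588
≈ 0.632121

0.632121


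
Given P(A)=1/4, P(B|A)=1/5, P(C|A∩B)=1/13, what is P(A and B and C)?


P(A∩B∩C) = P(A) * P(B|A) * P(C|A∩B)
= 1/4 * 1/5 * 1/13
= 1/20 * 1/13 = 1/260

1/260


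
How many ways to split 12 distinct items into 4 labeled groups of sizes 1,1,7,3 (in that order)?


12! = 479001600
Denominator: 1!=1 * 1!=1 * 7!=5040 * 3!=6
Coefficient = 479001600 / 30240 = 15840

15840


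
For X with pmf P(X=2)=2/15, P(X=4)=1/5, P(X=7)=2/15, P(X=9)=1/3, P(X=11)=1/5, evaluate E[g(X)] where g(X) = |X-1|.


E[|X-1|] = sum(g(x)*P(x))
= 1*2/15 + 3*1/5 + 6*2/15 + 8*1/3 + 10*1/5
= 31/5

31/5


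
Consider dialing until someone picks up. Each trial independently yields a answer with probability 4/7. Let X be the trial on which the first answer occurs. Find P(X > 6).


P(X > 6) = P(first 6 trials all fail) = (1-p)^6 = (3/7)^6 = 729/117649

729/117649


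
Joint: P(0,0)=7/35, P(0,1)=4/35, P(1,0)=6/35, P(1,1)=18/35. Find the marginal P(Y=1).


P(Y=1) = P(0,1)+P(1,1) = 4/35 + 18/35 = 22/35

22/35


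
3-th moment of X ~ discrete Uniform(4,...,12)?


E[X^3] = (1/9) * sum(x^3 for x=4..12)
= 6048/9 = 672

672


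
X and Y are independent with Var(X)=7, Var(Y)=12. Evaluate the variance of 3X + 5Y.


Independence => Cov(X,Y)=0
Var(3X + 5Y) = 3^2*Var(X) + 5^2*Var(Y)
= 9*7 + 25*12 = 363

363


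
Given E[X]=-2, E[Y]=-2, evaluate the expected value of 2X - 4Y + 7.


E[2X - 4Y + 7] = 2*E[X] - 4*E[Y] + 7
= (2)*(-2) + (-4)*(-2) + (7)
= -4 + 8 + 7 = 11

11


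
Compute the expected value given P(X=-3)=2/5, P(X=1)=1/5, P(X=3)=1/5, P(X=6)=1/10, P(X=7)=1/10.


E[X] = sum(x * P(x))
= -3*2/5 + 1*1/5 + 3*1/5 + 6*1/10 + 7*1/10
= 9/10

9/10


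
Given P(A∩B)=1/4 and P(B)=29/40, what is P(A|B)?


P(A|B) = P(A∩B)/P(B) = (10/40)/(29/40) = 10/29

10/29


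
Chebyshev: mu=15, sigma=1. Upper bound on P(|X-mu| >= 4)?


k = 4/1 = 4
Chebyshev: P(|X-mu| >= k*sigma) <= 1/k^2 = 1/4^2 = 1/16

1/16


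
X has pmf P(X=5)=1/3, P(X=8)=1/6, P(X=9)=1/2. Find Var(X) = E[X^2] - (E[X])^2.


E[X] = 15/2, E[X^2] = 119/2
Var(X) = E[X^2] - (E[X])^2 = 119/2 - (15/2)^2 = 13/4

13/4


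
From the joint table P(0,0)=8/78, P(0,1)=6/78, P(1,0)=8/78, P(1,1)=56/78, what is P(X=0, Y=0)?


Read from table: P(X=0, Y=0) = 8/78 = 4/39

4/39


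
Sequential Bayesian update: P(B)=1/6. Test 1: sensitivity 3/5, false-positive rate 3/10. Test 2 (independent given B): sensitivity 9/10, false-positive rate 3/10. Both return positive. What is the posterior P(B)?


After test 1: P(+) = 3/5*1/6 + 3/10*5/6 = 7/20
P(B|+) = (1/10)/(7/20) = 2/7
After test 2 (use post1 as new prior): P(+) = 9/10*2/7 + 3/10*5/7 = 33/70
P(B|+,+) = (9/35)/(33/70) = 6/11

6/11


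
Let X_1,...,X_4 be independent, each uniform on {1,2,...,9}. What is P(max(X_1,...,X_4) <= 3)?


P(max <= 3) = P(all X_i <= 3) = (P(X_1 <= 3))^4
= (3/9)^4 = (1/3)^4 = 1/81

1/81


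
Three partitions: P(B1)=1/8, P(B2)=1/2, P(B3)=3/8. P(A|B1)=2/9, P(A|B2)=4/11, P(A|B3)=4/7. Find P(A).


P(A) = P(A|B1)P(B1) + P(A|B2)P(B2) + P(A|B3)P(B3)
= 2/9*1/8 + 4/11*1/2 + 4/7*3/8
= 1/36 + 2/11 + 3/14 = 1175/2772

1175/2772


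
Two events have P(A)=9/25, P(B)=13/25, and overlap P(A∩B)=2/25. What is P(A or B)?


P(A∪B) = P(A) + P(B) - P(A∩B)
= 9/25 + 13/25 - 2/25 = 4/5

4/5


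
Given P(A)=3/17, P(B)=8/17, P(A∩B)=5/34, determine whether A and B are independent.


P(A)*P(B) = 3/17*8/17 = 24/289
P(A∩B) = 5/34 != 24/289, so not independent

No, A and B are not independent


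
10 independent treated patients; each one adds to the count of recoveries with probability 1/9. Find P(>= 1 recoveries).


P(at least one) = 1 - P(none)
P(none) = (1 - 1/9)^10 = (8/9)^10 = 1073741824/3486784401
P(at least one) = 1 - 1073741824/3486784401 = 2413042577/3486784401

2413042577/3486784401


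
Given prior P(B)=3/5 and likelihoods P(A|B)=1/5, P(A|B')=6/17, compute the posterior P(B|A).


P(A) = P(A|B)P(B) + P(A|B')P(B') = 1/5*3/5 + 6/17*2/5 = 111/425
P(B|A) = P(A|B)P(B)/P(A) = (3/25)/(111/425) = 17/37

17/37


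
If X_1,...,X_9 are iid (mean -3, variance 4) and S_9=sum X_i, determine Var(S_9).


By independence, Var(S_n) = n*Var(X_1) = 9*4 = 36

36


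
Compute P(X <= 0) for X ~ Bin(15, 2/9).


P(X<=0) = P(X=0)
= 4747561509943/205891132094649
= 4747561509943/205891132094649

4747561509943/205891132094649


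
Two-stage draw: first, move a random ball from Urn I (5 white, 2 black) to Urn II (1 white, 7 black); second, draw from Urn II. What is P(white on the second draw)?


P(transfer white) = 5/7; P(transfer black) = 2/7
If white transferred: Urn II has 2 white of 9, so P(white|white moved) = 2/9
If black transferred: Urn II has 1 white of 9, so P(white|black moved) = 1/9
By total probability: P(white) = 5/7*2/9 + 2/7*1/9 = 4/21

4/21


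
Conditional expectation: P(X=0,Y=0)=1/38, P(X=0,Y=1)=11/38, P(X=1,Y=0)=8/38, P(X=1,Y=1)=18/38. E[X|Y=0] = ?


P(Y=0) = 9/38
E[X|Y=0] = (0*1 + 1*8)/9 = 8/9

8/9


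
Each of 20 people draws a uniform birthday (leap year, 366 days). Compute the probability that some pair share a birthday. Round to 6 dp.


P(all different) = prod((366-i)/366 for i=0..19) = 0.589430
P(at least one match) = 1 - 0.589430 = 0.410570

0.410570


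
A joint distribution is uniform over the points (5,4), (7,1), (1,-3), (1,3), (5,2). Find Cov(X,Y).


E[X]=19/5, E[Y]=7/5, E[XY]=37/5
Cov(X,Y) = E[XY] - E[X]E[Y] = 37/5 - 19/5*7/5 = 52/25

52/25


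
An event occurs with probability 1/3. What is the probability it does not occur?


P(A') = 1 - P(A) = 1 - 1/3 = 2/3

2/3


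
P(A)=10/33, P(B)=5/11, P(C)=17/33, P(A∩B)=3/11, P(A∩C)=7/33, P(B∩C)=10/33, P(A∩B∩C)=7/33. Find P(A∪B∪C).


P(A∪B∪C) = P(A)+P(B)+P(C) - P(AB)-P(AC)-P(BC) + P(ABC)
= 10/33+5/11+17/33 - 3/11-7/33-10/33 + 7/33
= 23/33

23/33


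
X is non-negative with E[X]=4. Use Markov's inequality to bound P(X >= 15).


Markov: P(X >= a) <= E[X]/a
P(X >= 15) <= 4/15

4/15


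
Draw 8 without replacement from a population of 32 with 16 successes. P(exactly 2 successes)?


P(X=2) = C(16,2)*C(16,6) / C(32,8)
= 120*8008 / 10518300
= 960960/10518300 = 1232/13485

1232/13485


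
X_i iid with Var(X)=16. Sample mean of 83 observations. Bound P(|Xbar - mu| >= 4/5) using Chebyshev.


Var(Xbar) = Var(X)/n = 16/83
Chebyshev: P(|Xbar-mu| >= 4/5) <= Var(Xbar)/(4/5)^2 = (16/83)/(16/25) = 25/83

25/83


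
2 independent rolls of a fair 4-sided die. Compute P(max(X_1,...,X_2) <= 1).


P(max <= 1) = P(all X_i <= 1) = (P(X_1 <= 1))^2
= (1/4)^2 = 1/16

1/16


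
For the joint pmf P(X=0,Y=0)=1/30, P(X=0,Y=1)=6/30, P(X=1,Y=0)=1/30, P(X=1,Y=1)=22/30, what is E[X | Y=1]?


P(Y=1) = 28/30
E[X|Y=1] = (0*6 + 1*22)/28 = 22/28 = 11/14

11/14


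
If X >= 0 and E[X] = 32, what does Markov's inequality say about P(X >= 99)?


Markov: P(X >= a) <= E[X]/a
P(X >= 99) <= 32/99

32/99


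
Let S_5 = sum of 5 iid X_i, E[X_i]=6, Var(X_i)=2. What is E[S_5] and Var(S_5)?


E[S_n] = n*mu = 5*6 = 30
Var(S_n) = n*sigma^2 = 5*2 = 10

E[S_5]=30, Var(S_5)=10


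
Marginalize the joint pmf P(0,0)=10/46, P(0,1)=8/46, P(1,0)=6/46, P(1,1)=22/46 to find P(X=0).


P(X=0) = P(0,0)+P(0,1) = 10/46 + 8/46 = 18/46 = 9/23

9/23


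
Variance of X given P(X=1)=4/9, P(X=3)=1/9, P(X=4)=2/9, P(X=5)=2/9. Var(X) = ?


E[X] = 25/9, E[X^2] = 95/9
Var(X) = E[X^2] - (E[X])^2 = 95/9 - (25/9)^2 = 230/81

230/81


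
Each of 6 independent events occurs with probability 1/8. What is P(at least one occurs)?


P(at least one) = 1 - P(none)
P(none) = (1 - 1/8)^6 = (7/8)^6 = 117649/262144
P(at least one) = 1 - 117649/262144 = 144495/262144

144495/262144


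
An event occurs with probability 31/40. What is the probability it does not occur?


P(A') = 1 - P(A) = 1 - 31/40 = 9/40

9/40


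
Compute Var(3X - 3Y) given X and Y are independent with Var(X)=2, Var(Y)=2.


Independence => Cov(X,Y)=0
Var(3X - 3Y) = 3^2*Var(X) + (-3)^2*Var(Y)
= 9*2 + 9*2 = 36

36


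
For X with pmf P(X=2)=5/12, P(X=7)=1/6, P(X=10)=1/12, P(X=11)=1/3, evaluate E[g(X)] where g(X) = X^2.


E[X^2] = sum(g(x)*P(x))
= 4*5/12 + 49*1/6 + 100*1/12 + 121*1/3
= 117/2

117/2


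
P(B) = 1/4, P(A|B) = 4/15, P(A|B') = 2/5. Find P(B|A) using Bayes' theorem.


P(A) = P(A|B)P(B) + P(A|B')P(B') = 4/15*1/4 + 2/5*3/4 = 11/30
P(B|A) = P(A|B)P(B)/P(A) = (1/15)/(11/30) = 2/11

2/11


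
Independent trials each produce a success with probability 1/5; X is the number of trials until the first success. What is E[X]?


For geometric (trials until first success), E[X] = 1/p = 1/(1/5) = 5

5


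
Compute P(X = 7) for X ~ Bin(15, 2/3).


P(X=7) = C(15,7) * p^7 * (1-p)^8
= 6435 * 128/2187 * 1/6561
= 91520/1594323

91520/1594323


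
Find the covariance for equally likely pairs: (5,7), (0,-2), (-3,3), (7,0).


E[X]=9/4, E[Y]=2, E[XY]=13/2
Cov(X,Y) = E[XY] - E[X]E[Y] = 13/2 - 9/4*2 = 2

2


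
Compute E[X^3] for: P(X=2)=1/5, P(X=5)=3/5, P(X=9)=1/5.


E[X^3] = sum(x^3 * P(x))
= 8*1/5 + 125*3/5 + 729*1/5
= 1112/5

1112/5


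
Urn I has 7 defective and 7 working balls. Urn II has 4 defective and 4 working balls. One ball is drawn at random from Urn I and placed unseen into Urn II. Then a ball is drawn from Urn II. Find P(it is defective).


P(transfer defective) = 7/14 = 1/2; P(transfer working) = 1/2
If defective transferred: Urn II has 5 defective of 9, so P(defective|defective moved) = 5/9
If working transferred: Urn II has 4 defective of 9, so P(defective|working moved) = 4/9
By total probability: P(defective) = 1/2*5/9 + 1/2*4/9 = 1/2

1/2


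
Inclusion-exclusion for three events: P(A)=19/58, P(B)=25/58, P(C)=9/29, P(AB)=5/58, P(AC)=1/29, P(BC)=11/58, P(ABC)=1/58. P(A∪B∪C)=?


P(A∪B∪C) = P(A)+P(B)+P(C) - P(AB)-P(AC)-P(BC) + P(ABC)
= 19/58+25/58+9/29 - 5/58-1/29-11/58 + 1/58
= 45/58

45/58


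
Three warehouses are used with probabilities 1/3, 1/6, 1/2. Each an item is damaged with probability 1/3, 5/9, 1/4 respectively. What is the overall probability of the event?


P(A) = P(A|B1)P(B1) + P(A|B2)P(B2) + P(A|B3)P(B3)
= 1/3*1/3 + 5/9*1/6 + 1/4*1/2
= 1/9 + 5/54 + 1/8 = 71/216

71/216


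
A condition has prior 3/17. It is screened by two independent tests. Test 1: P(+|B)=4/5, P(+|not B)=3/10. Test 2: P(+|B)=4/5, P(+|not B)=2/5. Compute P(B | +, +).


After test 1: P(+) = 4/5*3/17 + 3/10*14/17 = 33/85
P(B|+) = (12/85)/(33/85) = 4/11
After test 2 (use post1 as new prior): P(+) = 4/5*4/11 + 2/5*7/11 = 6/11
P(B|+,+) = (16/55)/(6/11) = 8/15

8/15


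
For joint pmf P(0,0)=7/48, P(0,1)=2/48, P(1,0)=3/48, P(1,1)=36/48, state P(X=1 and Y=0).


Read from table: P(X=1, Y=0) = 3/48 = 1/16

1/16


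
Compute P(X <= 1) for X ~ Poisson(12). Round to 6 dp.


P(X<=1) = e^(-12)*12^0/0! + e^(-12)*12^1/1!
≈ 0.0000061442 + 0.0000737305
= 0.0000798747
≈ 0.000080

0.000080


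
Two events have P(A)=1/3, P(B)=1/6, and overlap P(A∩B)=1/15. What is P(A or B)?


P(A∪B) = P(A) + P(B) - P(A∩B)
= 1/3 + 1/6 - 1/15 = 13/30

13/30


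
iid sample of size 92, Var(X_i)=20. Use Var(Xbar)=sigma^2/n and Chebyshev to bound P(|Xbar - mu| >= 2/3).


Var(Xbar) = Var(X)/n = 20/92
Chebyshev: P(|Xbar-mu| >= 2/3) <= Var(Xbar)/(2/3)^2 = (5/23)/(4/9) = 45/92

45/92


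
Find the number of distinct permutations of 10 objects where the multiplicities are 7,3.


10! = 3628800
Denominator: 7!=5040 * 3!=6
Coefficient = 3628800 / 30240 = 120

120


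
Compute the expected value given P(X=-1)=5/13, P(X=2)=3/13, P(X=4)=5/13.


E[X] = sum(x * P(x))
= -1*5/13 + 2*3/13 + 4*5/13
= 21/13

21/13


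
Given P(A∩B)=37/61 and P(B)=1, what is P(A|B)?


P(A|B) = P(A∩B)/P(B) = (37/61)/(61/61) = 37/61

37/61


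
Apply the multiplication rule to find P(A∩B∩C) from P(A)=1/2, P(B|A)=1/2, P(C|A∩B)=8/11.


P(A∩B∩C) = P(A) * P(B|A) * P(C|A∩B)
= 1/2 * 1/2 * 8/11
= 1/4 * 8/11 = 2/11

2/11


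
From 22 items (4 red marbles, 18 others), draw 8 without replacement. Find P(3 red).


P(X=3) = C(4,3)*C(18,5) / C(22,8)
= 4*8568 / 319770
= 34272/319770 = 112/1045

112/1045


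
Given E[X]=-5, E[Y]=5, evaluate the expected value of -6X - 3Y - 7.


E[-6X - 3Y - 7] = -6*E[X] - 3*E[Y] - 7
= (-6)*(-5) + (-3)*(5) + (-7)
= 30 - 15 - 7 = 8

8


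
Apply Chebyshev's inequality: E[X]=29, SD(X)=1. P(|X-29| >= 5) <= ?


k = 5/1 = 5
Chebyshev: P(|X-mu| >= k*sigma) <= 1/k^2 = 1/5^2 = 1/25

1/25


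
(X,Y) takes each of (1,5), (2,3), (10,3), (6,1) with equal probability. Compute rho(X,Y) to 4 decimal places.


Cov(X,Y) = -2.5000, Var(X) = 12.6875, Var(Y) = 2.0000
rho = Cov/(sqrt(VarX)*sqrt(VarY)) = -0.4963

-0.4963


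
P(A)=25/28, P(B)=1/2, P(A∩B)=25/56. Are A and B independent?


P(A)*P(B) = 25/28*1/2 = 25/56
P(A∩B) = 25/56, which equals P(A)P(B), so independent

Yes, A and B are independent


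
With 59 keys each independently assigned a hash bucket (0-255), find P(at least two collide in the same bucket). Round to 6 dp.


P(all different) = prod((256-i)/256 for i=0..58) = 0.000703
P(at least one match) = 1 - 0.000703 = 0.999297

0.999297


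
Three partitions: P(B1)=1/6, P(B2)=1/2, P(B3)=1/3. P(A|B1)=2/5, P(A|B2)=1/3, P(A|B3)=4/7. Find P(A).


P(A) = P(A|B1)P(B1) + P(A|B2)P(B2) + P(A|B3)P(B3)
= 2/5*1/6 + 1/3*1/2 + 4/7*1/3
= 1/15 + 1/6 + 4/21 = 89/210

89/210


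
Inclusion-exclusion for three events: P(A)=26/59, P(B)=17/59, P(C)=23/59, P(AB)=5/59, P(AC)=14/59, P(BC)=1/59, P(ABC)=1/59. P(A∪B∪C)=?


P(A∪B∪C) = P(A)+P(B)+P(C) - P(AB)-P(AC)-P(BC) + P(ABC)
= 26/59+17/59+23/59 - 5/59-14/59-1/59 + 1/59
= 47/59

47/59


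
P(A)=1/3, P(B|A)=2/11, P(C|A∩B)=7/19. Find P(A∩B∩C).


P(A∩B∩C) = P(A) * P(B|A) * P(C|A∩B)
= 1/3 * 2/11 * 7/19
= 2/33 * 7/19 = 14/627

14/627


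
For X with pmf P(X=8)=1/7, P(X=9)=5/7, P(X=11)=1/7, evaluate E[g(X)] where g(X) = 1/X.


E[1/X] = sum(g(x)*P(x))
= 1/8*1/7 + 1/9*5/7 + 1/11*1/7
= 611/5544

611/5544


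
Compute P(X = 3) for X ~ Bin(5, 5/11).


P(X=3) = C(5,3) * p^3 * (1-p)^2
= 10 * 125/1331 * 36/121
= 45000/161051

45000/161051


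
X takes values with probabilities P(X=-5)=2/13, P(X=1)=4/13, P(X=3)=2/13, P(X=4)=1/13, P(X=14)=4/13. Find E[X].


E[X] = sum(x * P(x))
= -5*2/13 + 1*4/13 + 3*2/13 + 4*1/13 + 14*4/13
= 60/13

60/13


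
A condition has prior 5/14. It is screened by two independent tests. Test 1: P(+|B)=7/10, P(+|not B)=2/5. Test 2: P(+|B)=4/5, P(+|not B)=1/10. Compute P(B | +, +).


After test 1: P(+) = 7/10*5/14 + 2/5*9/14 = 71/140
P(B|+) = (1/4)/(71/140) = 35/71
After test 2 (use post1 as new prior): P(+) = 4/5*35/71 + 1/10*36/71 = 158/355
P(B|+,+) = (28/71)/(158/355) = 70/79

70/79


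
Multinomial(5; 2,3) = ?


5! = 120
Denominator: 2!=2 * 3!=6
Coefficient = 120 / 12 = 10

10


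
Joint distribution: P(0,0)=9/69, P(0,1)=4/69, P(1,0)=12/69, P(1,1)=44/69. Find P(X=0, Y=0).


Read from table: P(X=0, Y=0) = 9/69 = 3/23

3/23


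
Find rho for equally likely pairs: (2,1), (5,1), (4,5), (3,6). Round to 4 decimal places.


Cov(X,Y) = -0.1250, Var(X) = 1.2500, Var(Y) = 5.1875
rho = Cov/(sqrt(VarX)*sqrt(VarY)) = -0.0491

-0.0491


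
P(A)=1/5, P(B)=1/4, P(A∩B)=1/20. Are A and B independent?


P(A)*P(B) = 1/5*1/4 = 1/20
P(A∩B) = 1/20, which equals P(A)P(B), so independent

Yes, A and B are independent


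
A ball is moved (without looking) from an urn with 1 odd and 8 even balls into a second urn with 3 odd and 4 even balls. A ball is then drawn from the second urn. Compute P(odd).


P(transfer odd) = 1/9; P(transfer even) = 8/9
If odd transferred: Urn II has 4 odd of 8, so P(odd|odd moved) = 1/2
If even transferred: Urn II has 3 odd of 8, so P(odd|even moved) = 3/8
By total probability: P(odd) = 1/9*1/2 + 8/9*3/8 = 7/18

7/18


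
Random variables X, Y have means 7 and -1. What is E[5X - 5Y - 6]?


E[5X - 5Y - 6] = 5*E[X] - 5*E[Y] - 6
= (5)*(7) + (-5)*(-1) + (-6)
= 35 + 5 - 6 = 34

34


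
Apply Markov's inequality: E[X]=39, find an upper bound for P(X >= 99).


Markov: P(X >= a) <= E[X]/a
P(X >= 99) <= 39/99 = 13/33

13/33


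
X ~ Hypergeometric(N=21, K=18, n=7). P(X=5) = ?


P(X=5) = C(18,5)*C(3,2) / C(21,7)
= 8568*3 / 116280
= 25704/116280 = 21/95

21/95


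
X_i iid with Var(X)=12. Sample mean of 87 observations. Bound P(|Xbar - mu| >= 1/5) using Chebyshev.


Var(Xbar) = Var(X)/n = 12/87
Chebyshev: P(|Xbar-mu| >= 1/5) <= Var(Xbar)/(1/5)^2 = (4/29)/(1/25) = 100/29
Bound exceeds 1, so trivial bound: 1

1


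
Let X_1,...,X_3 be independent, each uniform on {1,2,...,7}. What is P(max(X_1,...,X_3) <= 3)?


P(max <= 3) = P(all X_i <= 3) = (P(X_1 <= 3))^3
= (3/7)^3 = 27/343

27/343


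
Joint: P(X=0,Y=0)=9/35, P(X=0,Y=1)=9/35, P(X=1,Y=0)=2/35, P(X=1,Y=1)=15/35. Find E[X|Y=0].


P(Y=0) = 11/35
E[X|Y=0] = (0*9 + 1*2)/11 = 2/11

2/11


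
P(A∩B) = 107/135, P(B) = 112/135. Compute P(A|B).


P(A|B) = P(A∩B)/P(B) = (107/135)/(112/135) = 107/112

107/112


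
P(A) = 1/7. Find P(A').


P(A') = 1 - P(A) = 1 - 1/7 = 6/7

6/7


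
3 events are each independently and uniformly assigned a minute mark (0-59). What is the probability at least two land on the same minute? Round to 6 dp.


P(all different) = prod((60-i)/60 for i=0..2) = 0.950556
P(at least one match) = 1 - 0.950556 = 0.049444

0.049444


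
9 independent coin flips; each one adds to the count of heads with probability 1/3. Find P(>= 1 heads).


P(at least one) = 1 - P(none)
P(none) = (1 - 1/3)^9 = (2/3)^9 = 512/19683
P(at least one) = 1 - 512/19683 = 19171/19683

19171/19683


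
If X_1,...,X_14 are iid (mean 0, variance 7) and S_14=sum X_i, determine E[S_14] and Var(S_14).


E[S_n] = n*mu = 14*0 = 0
Var(S_n) = n*sigma^2 = 14*7 = 98

E[S_14]=0, Var(S_14)=98


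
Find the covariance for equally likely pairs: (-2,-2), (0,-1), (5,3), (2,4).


E[X]=5/4, E[Y]=1, E[XY]=27/4
Cov(X,Y) = E[XY] - E[X]E[Y] = 27/4 - 5/4*1 = 11/2

11/2


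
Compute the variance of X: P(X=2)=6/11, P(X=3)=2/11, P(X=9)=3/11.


E[X] = 45/11, E[X^2] = 285/11
Var(X) = E[X^2] - (E[X])^2 = 285/11 - (45/11)^2 = 1110/121

1110/121


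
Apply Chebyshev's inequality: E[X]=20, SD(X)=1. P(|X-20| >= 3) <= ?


k = 3/1 = 3
Chebyshev: P(|X-mu| >= k*sigma) <= 1/k^2 = 1/3^2 = 1/9

1/9


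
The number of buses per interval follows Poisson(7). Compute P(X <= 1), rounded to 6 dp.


P(X<=1) = e^(-7)*7^0/0! + e^(-7)*7^1/1!
≈ 0.0009118820 + 0.0063831738
= 0.0072950558
≈ 0.007295

0.007295


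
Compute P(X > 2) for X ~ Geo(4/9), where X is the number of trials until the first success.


P(X > 2) = P(first 2 trials all fail) = (1-p)^2 = (5/9)^2 = 25/81

25/81


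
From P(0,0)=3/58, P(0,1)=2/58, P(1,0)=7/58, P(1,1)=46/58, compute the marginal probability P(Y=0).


P(Y=0) = P(0,0)+P(1,0) = 3/58 + 7/58 = 10/58 = 5/29

5/29


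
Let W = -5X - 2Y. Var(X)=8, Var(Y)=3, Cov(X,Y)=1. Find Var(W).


Var(-5X - 2Y) = (-5)^2*Var(X) + (-2)^2*Var(Y) + 2*(-5)*(-2)*Cov(X,Y)
= 25*8 + 4*3 + 20*1
= 200 + 12 + 20 = 232

232


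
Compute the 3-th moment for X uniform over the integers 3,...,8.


E[X^3] = (1/6) * sum(x^3 for x=3..8)
= 1287/6 = 429/2

429/2


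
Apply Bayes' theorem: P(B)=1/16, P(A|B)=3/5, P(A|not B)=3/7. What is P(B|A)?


P(A) = P(A|B)P(B) + P(A|B')P(B') = 3/5*1/16 + 3/7*15/16 = 123/280
P(B|A) = P(A|B)P(B)/P(A) = (3/80)/(123/280) = 7/82

7/82


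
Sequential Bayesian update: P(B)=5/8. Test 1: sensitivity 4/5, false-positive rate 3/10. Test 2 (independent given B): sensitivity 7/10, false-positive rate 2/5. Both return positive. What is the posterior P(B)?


After test 1: P(+) = 4/5*5/8 + 3/10*3/8 = 49/80
P(B|+) = (1/2)/(49/80) = 40/49
After test 2 (use post1 as new prior): P(+) = 7/10*40/49 + 2/5*9/49 = 158/245
P(B|+,+) = (4/7)/(158/245) = 70/79

70/79


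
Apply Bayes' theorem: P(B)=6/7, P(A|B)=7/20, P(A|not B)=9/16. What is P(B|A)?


P(A) = P(A|B)P(B) + P(A|B')P(B') = 7/20*6/7 + 9/16*1/7 = 213/560
P(B|A) = P(A|B)P(B)/P(A) = (3/10)/(213/560) = 56/71

56/71


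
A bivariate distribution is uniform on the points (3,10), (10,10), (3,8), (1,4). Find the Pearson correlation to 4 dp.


Cov(X,Y) = 5.5000, Var(X) = 11.6875, Var(Y) = 6.0000
rho = Cov/(sqrt(VarX)*sqrt(VarY)) = 0.6568

0.6568


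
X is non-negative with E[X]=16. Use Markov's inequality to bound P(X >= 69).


Markov: P(X >= a) <= E[X]/a
P(X >= 69) <= 16/69

16/69


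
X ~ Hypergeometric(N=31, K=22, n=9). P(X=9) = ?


P(X=9) = C(22,9)*C(9,0) / C(31,9)
= 497420*1 / 20160075
= 497420/20160075 = 99484/4032015

99484/4032015


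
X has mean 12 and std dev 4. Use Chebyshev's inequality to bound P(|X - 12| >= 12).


k = 12/4 = 3
Chebyshev: P(|X-mu| >= k*sigma) <= 1/k^2 = 1/3^2 = 1/9

1/9


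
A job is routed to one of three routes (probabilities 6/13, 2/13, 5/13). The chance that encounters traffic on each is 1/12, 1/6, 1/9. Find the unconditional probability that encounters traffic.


P(A) = P(A|B1)P(B1) + P(A|B2)P(B2) + P(A|B3)P(B3)
= 1/12*6/13 + 1/6*2/13 + 1/9*5/13
= 1/26 + 1/39 + 5/117 = 25/234

25/234


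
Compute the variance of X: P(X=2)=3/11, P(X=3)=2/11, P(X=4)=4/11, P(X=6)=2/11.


E[X] = 40/11, E[X^2] = 166/11
Var(X) = E[X^2] - (E[X])^2 = 166/11 - (40/11)^2 = 226/121

226/121


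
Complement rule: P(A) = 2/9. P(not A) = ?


P(A') = 1 - P(A) = 1 - 2/9 = 7/9

7/9


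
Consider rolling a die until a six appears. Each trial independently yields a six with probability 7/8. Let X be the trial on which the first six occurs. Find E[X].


For geometric (trials until first success), E[X] = 1/p = 1/(7/8) = 8/7

8/7


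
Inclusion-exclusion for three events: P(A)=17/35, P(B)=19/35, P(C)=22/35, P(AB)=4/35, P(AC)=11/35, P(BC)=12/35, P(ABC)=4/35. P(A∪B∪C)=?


P(A∪B∪C) = P(A)+P(B)+P(C) - P(AB)-P(AC)-P(BC) + P(ABC)
= 17/35+19/35+22/35 - 4/35-11/35-12/35 + 4/35
= 1

1


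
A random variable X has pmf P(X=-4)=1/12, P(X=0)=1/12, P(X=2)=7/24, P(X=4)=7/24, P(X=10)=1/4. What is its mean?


E[X] = sum(x * P(x))
= -4*1/12 + 0*1/12 + 2*7/24 + 4*7/24 + 10*1/4
= 47/12

47/12


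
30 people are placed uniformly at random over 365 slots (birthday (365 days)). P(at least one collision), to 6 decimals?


P(all different) = prod((365-i)/365 for i=0..29) = 0.293684
P(at least one match) = 1 - 0.293684 = 0.706316

0.706316


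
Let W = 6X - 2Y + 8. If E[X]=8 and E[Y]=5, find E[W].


E[6X - 2Y + 8] = 6*E[X] - 2*E[Y] + 8
= (6)*(8) + (-2)*(5) + (8)
= 48 - 10 + 8 = 46

46


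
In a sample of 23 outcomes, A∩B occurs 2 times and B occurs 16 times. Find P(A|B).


P(A|B) = P(A∩B)/P(B) = (2/23)/(16/23) = 2/16 = 1/8

1/8


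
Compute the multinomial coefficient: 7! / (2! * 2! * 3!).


7! = 5040
Denominator: 2!=2 * 2!=2 * 3!=6
Coefficient = 5040 / 24 = 210

210


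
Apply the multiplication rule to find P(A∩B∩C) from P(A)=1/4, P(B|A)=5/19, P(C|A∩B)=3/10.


P(A∩B∩C) = P(A) * P(B|A) * P(C|A∩B)
= 1/4 * 5/19 * 3/10
= 5/76 * 3/10 = 3/152

3/152


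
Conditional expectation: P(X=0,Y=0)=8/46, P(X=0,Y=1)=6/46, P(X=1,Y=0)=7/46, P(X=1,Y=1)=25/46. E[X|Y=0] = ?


P(Y=0) = 15/46
E[X|Y=0] = (0*8 + 1*7)/15 = 7/15

7/15


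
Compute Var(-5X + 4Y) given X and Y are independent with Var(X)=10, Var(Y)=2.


Independence => Cov(X,Y)=0
Var(-5X + 4Y) = (-5)^2*Var(X) + 4^2*Var(Y)
= 25*10 + 16*2 = 282

282


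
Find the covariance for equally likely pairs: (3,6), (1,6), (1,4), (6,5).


E[X]=11/4, E[Y]=21/4, E[XY]=29/2
Cov(X,Y) = E[XY] - E[X]E[Y] = 29/2 - 11/4*21/4 = 1/16

1/16


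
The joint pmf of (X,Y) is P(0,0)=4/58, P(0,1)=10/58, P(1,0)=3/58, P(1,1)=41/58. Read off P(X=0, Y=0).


Read from table: P(X=0, Y=0) = 4/58 = 2/29

2/29


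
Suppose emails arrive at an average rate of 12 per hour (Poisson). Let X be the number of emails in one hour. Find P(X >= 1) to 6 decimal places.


P(X>=1) = 1 - P(X<=0) = 1 - (e^(-12)*12^0/0!)
≈ 1 - 0.0000061442 = 0.9999938558
≈ 0.999994

0.999994


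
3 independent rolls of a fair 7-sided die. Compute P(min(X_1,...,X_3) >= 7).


P(min >= 7) = P(all X_i >= 7) = (P(X_1 >= 7))^3
= (1/7)^3 = 1/343

1/343


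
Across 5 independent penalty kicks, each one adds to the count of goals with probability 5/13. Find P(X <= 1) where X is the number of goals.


P(X<=1) = P(X=0) + P(X=1)
= 32768/371293 + 102400/371293
= 135168/371293

135168/371293


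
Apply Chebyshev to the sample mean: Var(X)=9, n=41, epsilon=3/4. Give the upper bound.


Var(Xbar) = Var(X)/n = 9/41
Chebyshev: P(|Xbar-mu| >= 3/4) <= Var(Xbar)/(3/4)^2 = (9/41)/(9/16) = 16/41

16/41


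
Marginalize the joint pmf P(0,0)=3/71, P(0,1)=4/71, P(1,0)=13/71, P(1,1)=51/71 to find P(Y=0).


P(Y=0) = P(0,0)+P(1,0) = 3/71 + 13/71 = 16/71

16/71


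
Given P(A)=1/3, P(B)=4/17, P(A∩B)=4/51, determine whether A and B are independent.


P(A)*P(B) = 1/3*4/17 = 4/51
P(A∩B) = 4/51, which equals P(A)P(B), so independent

Yes, A and B are independent


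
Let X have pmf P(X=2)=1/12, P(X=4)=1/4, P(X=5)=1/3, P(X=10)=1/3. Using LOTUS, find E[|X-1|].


E[|X-1|] = sum(g(x)*P(x))
= 1*1/12 + 3*1/4 + 4*1/3 + 9*1/3
= 31/6

31/6


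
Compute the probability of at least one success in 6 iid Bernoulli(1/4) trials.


P(at least one) = 1 - P(none)
P(none) = (1 - 1/4)^6 = (3/4)^6 = 729/4096
P(at least one) = 1 - 729/4096 = 3367/4096

3367/4096


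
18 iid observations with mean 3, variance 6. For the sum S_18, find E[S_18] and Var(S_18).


E[S_n] = n*mu = 18*3 = 54
Var(S_n) = n*sigma^2 = 18*6 = 108

E[S_18]=54, Var(S_18)=108


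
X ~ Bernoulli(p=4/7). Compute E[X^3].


For Bernoulli: X in {0,1}
E[X^3] = 0^3*(1-4/7) + 1^3*4/7 = 4/7

4/7


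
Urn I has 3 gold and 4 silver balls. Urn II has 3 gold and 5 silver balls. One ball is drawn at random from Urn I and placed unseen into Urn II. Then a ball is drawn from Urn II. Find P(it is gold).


P(transfer gold) = 3/7; P(transfer silver) = 4/7
If gold transferred: Urn II has 4 gold of 9, so P(gold|gold moved) = 4/9
If silver transferred: Urn II has 3 gold of 9, so P(gold|silver moved) = 1/3
By total probability: P(gold) = 3/7*4/9 + 4/7*1/3 = 8/21

8/21


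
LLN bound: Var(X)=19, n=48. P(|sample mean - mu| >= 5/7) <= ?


Var(Xbar) = Var(X)/n = 19/48
Chebyshev: P(|Xbar-mu| >= 5/7) <= Var(Xbar)/(5/7)^2 = (19/48)/(25/49) = 931/1200

931/1200


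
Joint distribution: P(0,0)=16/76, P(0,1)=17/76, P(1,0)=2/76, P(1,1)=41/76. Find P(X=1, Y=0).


Read from table: P(X=1, Y=0) = 2/76 = 1/38

1/38


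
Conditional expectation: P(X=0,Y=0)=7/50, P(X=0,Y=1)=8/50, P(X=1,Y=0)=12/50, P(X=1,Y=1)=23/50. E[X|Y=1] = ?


P(Y=1) = 31/50
E[X|Y=1] = (0*8 + 1*23)/31 = 23/31

23/31


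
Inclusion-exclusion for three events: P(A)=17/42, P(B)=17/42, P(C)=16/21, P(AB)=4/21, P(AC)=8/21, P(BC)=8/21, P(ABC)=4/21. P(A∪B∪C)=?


P(A∪B∪C) = P(A)+P(B)+P(C) - P(AB)-P(AC)-P(BC) + P(ABC)
= 17/42+17/42+16/21 - 4/21-8/21-8/21 + 4/21
= 17/21

17/21


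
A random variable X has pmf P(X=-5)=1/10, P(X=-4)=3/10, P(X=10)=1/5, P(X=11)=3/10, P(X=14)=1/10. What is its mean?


E[X] = sum(x * P(x))
= -5*1/10 - 4*3/10 + 10*1/5 + 11*3/10 + 14*1/10
= 5

5


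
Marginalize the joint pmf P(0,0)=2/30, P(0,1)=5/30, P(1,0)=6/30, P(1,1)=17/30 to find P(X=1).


P(X=1) = P(1,0)+P(1,1) = 6/30 + 17/30 = 23/30

23/30


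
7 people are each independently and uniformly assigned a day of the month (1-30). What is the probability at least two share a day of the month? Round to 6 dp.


P(all different) = prod((30-i)/30 for i=0..6) = 0.469156
P(at least one match) = 1 - 0.469156 = 0.530844

0.530844


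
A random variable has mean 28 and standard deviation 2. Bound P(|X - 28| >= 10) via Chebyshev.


k = 10/2 = 5
Chebyshev: P(|X-mu| >= k*sigma) <= 1/k^2 = 1/5^2 = 1/25

1/25


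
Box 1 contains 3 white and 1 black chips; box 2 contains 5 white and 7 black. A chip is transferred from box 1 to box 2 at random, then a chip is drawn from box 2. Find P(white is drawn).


P(transfer white) = 3/4; P(transfer black) = 1/4
If white transferred: Urn II has 6 white of 13, so P(white|white moved) = 6/13
If black transferred: Urn II has 5 white of 13, so P(white|black moved) = 5/13
By total probability: P(white) = 3/4*6/13 + 1/4*5/13 = 23/52

23/52


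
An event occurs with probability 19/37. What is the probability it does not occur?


P(A') = 1 - P(A) = 1 - 19/37 = 18/37

18/37


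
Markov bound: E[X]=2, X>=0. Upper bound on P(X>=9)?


Markov: P(X >= a) <= E[X]/a
P(X >= 9) <= 2/9

2/9


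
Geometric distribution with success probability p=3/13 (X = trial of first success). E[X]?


For geometric (trials until first success), E[X] = 1/p = 1/(3/13) = 13/3

13/3


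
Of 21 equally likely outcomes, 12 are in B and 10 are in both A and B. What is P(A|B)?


P(A|B) = P(A∩B)/P(B) = (10/21)/(12/21) = 10/12 = 5/6

5/6


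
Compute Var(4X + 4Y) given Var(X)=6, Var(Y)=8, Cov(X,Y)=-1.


Var(4X + 4Y) = 4^2*Var(X) + 4^2*Var(Y) + 2*4*4*Cov(X,Y)
= 16*6 + 16*8 + 32*(-1)
= 96 + 128 - 32 = 192

192


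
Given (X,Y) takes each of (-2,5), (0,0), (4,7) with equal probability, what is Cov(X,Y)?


E[X]=2/3, E[Y]=4, E[XY]=6
Cov(X,Y) = E[XY] - E[X]E[Y] = 6 - 2/3*4 = 10/3

10/3


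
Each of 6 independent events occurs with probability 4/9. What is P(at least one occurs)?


P(at least one) = 1 - P(none)
P(none) = (1 - 4/9)^6 = (5/9)^6 = 15625/531441
P(at least one) = 1 - 15625/531441 = 515816/531441

515816/531441


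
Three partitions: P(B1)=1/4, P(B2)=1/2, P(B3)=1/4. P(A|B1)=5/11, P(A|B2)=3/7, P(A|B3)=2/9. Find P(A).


P(A) = P(A|B1)P(B1) + P(A|B2)P(B2) + P(A|B3)P(B3)
= 5/11*1/4 + 3/7*1/2 + 2/9*1/4
= 5/44 + 3/14 + 1/18 = 1063/2772

1063/2772


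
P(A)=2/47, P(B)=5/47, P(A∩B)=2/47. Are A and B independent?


P(A)*P(B) = 2/47*5/47 = 10/2209
P(A∩B) = 2/47 != 10/2209, so not independent

No, A and B are not independent


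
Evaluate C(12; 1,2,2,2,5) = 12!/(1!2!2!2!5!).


12! = 479001600
Denominator: 1!=1 * 2!=2 * 2!=2 * 2!=2 * 5!=120
Coefficient = 479001600 / 960 = 498960

498960


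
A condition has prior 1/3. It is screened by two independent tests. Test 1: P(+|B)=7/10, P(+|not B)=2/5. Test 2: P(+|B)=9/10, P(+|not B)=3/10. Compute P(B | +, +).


After test 1: P(+) = 7/10*1/3 + 2/5*2/3 = 1/2
P(B|+) = (7/30)/(1/2) = 7/15
After test 2 (use post1 as new prior): P(+) = 9/10*7/15 + 3/10*8/15 = 29/50
P(B|+,+) = (21/50)/(29/50) = 21/29

21/29


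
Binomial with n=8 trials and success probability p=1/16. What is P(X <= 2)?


P(X<=2) = P(X=0) + P(X=1) + P(X=2)
= 2562890625/4294967296 + 170859375/536870912 + 79734375/1073741824
= 4248703125/4294967296

4248703125/4294967296


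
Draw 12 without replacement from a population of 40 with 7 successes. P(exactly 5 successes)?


P(X=5) = C(7,5)*C(33,7) / C(40,12)
= 21*4272048 / 5586853480
= 89713008/5586853480 = 12474/776815

12474/776815


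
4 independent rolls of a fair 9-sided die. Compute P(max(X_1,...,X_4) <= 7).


P(max <= 7) = P(all X_i <= 7) = (P(X_1 <= 7))^4
= (7/9)^4 = 2401/6561

2401/6561


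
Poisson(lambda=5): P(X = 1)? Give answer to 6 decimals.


P(X=1) = e^(-5) * 5^1 / 1!
≈ 0.006737946999 * 5 / 1
≈ 0.033690

0.033690


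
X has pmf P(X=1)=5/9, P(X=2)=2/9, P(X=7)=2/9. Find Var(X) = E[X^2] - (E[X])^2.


E[X] = 23/9, E[X^2] = 37/3
Var(X) = E[X^2] - (E[X])^2 = 37/3 - (23/9)^2 = 470/81

470/81


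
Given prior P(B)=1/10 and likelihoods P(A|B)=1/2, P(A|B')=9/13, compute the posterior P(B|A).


P(A) = P(A|B)P(B) + P(A|B')P(B') = 1/2*1/10 + 9/13*9/10 = 35/52
P(B|A) = P(A|B)P(B)/P(A) = (1/20)/(35/52) = 13/175

13/175


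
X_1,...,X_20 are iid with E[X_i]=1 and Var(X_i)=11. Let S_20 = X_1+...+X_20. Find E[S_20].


E[S_n] = n*E[X_1] = 20*1 = 20

20


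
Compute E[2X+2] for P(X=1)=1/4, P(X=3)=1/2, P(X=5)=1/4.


E[2X+2] = sum(g(x)*P(x))
= 4*1/4 + 8*1/2 + 12*1/4
= 8

8


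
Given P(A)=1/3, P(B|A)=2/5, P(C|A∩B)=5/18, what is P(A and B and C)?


P(A∩B∩C) = P(A) * P(B|A) * P(C|A∩B)
= 1/3 * 2/5 * 5/18
= 2/15 * 5/18 = 1/27

1/27


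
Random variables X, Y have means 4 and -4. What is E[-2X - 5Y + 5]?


E[-2X - 5Y + 5] = -2*E[X] - 5*E[Y] + 5
= (-2)*(4) + (-5)*(-4) + (5)
= -8 + 20 + 5 = 17

17


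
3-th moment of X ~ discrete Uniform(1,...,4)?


E[X^3] = (1/4) * sum(x^3 for x=1..4)
= 100/4 = 25

25


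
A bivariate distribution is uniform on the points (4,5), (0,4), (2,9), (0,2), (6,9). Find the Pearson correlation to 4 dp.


Cov(X,Y) = 4.4800, Var(X) = 5.4400, Var(Y) = 7.7600
rho = Cov/(sqrt(VarX)*sqrt(VarY)) = 0.6895

0.6895


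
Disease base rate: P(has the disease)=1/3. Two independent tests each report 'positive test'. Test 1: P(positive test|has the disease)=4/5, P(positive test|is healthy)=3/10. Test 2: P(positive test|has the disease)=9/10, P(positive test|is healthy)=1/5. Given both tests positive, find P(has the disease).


After test 1: P(+) = 4/5*1/3 + 3/10*2/3 = 7/15
P(B|+) = (4/15)/(7/15) = 4/7
After test 2 (use post1 as new prior): P(+) = 9/10*4/7 + 1/5*3/7 = 3/5
P(B|+,+) = (18/35)/(3/5) = 6/7

6/7


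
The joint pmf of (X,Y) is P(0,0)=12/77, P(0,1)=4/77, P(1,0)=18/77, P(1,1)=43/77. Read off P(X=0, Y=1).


Read from table: P(X=0, Y=1) = 4/77

4/77


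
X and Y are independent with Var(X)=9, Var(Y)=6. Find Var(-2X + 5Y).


Independence => Cov(X,Y)=0
Var(-2X + 5Y) = (-2)^2*Var(X) + 5^2*Var(Y)
= 4*9 + 25*6 = 186

186


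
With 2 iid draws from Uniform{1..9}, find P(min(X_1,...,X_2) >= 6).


P(min >= 6) = P(all X_i >= 6) = (P(X_1 >= 6))^2
= (4/9)^2 = 16/81

16/81


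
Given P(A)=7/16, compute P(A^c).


P(A') = 1 - P(A) = 1 - 7/16 = 9/16

9/16


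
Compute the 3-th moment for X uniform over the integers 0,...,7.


E[X^3] = (1/8) * sum(x^3 for x=0..7)
= 784/8 = 98

98


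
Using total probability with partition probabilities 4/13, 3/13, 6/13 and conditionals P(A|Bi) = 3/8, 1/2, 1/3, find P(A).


P(A) = P(A|B1)P(B1) + P(A|B2)P(B2) + P(A|B3)P(B3)
= 3/8*4/13 + 1/2*3/13 + 1/3*6/13
= 3/26 + 3/26 + 2/13 = 5/13

5/13


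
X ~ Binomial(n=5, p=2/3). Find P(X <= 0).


P(X<=0) = P(X=0)
= 1/243
= 1/243

1/243


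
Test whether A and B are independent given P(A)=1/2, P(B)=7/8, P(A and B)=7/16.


P(A)*P(B) = 1/2*7/8 = 7/16
P(A∩B) = 7/16, which equals P(A)P(B), so independent

Yes, A and B are independent


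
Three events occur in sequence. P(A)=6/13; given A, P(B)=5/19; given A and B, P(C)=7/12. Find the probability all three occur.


P(A∩B∩C) = P(A) * P(B|A) * P(C|A∩B)
= 6/13 * 5/19 * 7/12
= 30/247 * 7/12 = 35/494

35/494


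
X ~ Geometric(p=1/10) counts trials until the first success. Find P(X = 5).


P(X=5) = (1-p)^4 * p = (9/10)^4 * 1/10
= 6561/10000 * 1/10 = 6561/100000

6561/100000


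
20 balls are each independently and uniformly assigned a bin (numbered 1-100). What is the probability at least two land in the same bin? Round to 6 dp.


P(all different) = prod((100-i)/100 for i=0..19) = 0.130400
P(at least one match) = 1 - 0.130400 = 0.869600

0.869600


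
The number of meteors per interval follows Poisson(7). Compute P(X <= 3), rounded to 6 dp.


P(X<=3) = e^(-7)*7^0/0! + e^(-7)*7^1/1! + e^(-7)*7^2/2! + e^(-7)*7^3/3!
≈ 0.0009118820 + 0.0063831738 + 0.0223411082 + 0.0521292524
= 0.0817654164
≈ 0.081765

0.081765


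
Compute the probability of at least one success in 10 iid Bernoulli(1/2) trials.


P(at least one) = 1 - P(none)
P(none) = (1 - 1/2)^10 = (1/2)^10 = 1/1024
P(at least one) = 1 - 1/1024 = 1023/1024

1023/1024


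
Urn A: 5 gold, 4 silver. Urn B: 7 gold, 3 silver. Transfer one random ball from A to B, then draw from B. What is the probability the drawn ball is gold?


P(transfer gold) = 5/9; P(transfer silver) = 4/9
If gold transferred: Urn II has 8 gold of 11, so P(gold|gold moved) = 8/11
If silver transferred: Urn II has 7 gold of 11, so P(gold|silver moved) = 7/11
By total probability: P(gold) = 5/9*8/11 + 4/9*7/11 = 68/99

68/99


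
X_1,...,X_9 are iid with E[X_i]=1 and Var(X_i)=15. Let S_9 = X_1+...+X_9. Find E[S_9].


E[S_n] = n*E[X_1] = 9*1 = 9

9


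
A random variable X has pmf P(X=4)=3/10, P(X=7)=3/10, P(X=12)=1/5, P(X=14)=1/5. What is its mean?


E[X] = sum(x * P(x))
= 4*3/10 + 7*3/10 + 12*1/5 + 14*1/5
= 17/2

17/2


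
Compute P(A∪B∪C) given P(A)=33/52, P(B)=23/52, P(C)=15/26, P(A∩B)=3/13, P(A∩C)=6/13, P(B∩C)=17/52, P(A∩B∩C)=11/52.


P(A∪B∪C) = P(A)+P(B)+P(C) - P(AB)-P(AC)-P(BC) + P(ABC)
= 33/52+23/52+15/26 - 3/13-6/13-17/52 + 11/52
= 11/13

11/13


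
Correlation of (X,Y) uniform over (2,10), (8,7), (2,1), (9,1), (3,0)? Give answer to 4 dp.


Cov(X,Y) = -0.8400, Var(X) = 9.3600, Var(Y) = 15.7600
rho = Cov/(sqrt(VarX)*sqrt(VarY)) = -0.0692

-0.0692


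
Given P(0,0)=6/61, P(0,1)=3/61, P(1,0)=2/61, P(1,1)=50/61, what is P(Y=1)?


P(Y=1) = P(0,1)+P(1,1) = 3/61 + 50/61 = 53/61

53/61


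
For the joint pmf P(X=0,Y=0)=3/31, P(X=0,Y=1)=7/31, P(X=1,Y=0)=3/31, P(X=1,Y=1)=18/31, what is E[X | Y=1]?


P(Y=1) = 25/31
E[X|Y=1] = (0*7 + 1*18)/25 = 18/25

18/25


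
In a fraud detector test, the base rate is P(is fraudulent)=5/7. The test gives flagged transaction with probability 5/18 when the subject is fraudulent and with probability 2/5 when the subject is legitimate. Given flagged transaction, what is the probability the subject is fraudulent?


P(A) = P(A|B)P(B) + P(A|B')P(B') = 5/18*5/7 + 2/5*2/7 = 197/630
P(B|A) = P(A|B)P(B)/P(A) = (25/126)/(197/630) = 125/197

125/197


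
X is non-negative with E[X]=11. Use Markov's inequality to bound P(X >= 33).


Markov: P(X >= a) <= E[X]/a
P(X >= 33) <= 11/33 = 1/3

1/3


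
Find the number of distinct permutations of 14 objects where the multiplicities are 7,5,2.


14! = 87178291200
Denominator: 7!=5040 * 5!=120 * 2!=2
Coefficient = 87178291200 / 1209600 = 72072

72072


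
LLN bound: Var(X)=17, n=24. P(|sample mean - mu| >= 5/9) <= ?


Var(Xbar) = Var(X)/n = 17/24
Chebyshev: P(|Xbar-mu| >= 5/9) <= Var(Xbar)/(5/9)^2 = (17/24)/(25/81) = 459/200
Bound exceeds 1, so trivial bound: 1

1


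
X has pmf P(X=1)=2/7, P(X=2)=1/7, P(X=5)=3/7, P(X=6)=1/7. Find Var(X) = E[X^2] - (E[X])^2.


E[X] = 25/7, E[X^2] = 117/7
Var(X) = E[X^2] - (E[X])^2 = 117/7 - (25/7)^2 = 194/49

194/49


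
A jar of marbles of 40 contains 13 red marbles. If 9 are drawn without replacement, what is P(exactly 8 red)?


P(X=8) = C(13,8)*C(27,1) / C(40,9)
= 1287*27 / 273438880
= 34749/273438880 = 243/1912160

243/1912160


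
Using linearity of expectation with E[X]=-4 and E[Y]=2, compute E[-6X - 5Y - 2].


E[-6X - 5Y - 2] = -6*E[X] - 5*E[Y] - 2
= (-6)*(-4) + (-5)*(2) + (-2)
= 24 - 10 - 2 = 12

12


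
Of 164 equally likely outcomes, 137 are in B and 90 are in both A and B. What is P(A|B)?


P(A|B) = P(A∩B)/P(B) = (90/164)/(137/164) = 90/137

90/137


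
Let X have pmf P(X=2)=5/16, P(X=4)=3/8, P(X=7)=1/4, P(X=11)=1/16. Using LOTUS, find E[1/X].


E[1/X] = sum(g(x)*P(x))
= 1/2*5/16 + 1/4*3/8 + 1/7*1/4 + 1/11*1/16
= 359/1232

359/1232


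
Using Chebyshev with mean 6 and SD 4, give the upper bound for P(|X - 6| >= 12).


k = 12/4 = 3
Chebyshev: P(|X-mu| >= k*sigma) <= 1/k^2 = 1/3^2 = 1/9

1/9


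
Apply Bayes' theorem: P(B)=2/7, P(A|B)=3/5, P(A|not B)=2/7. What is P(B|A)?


P(A) = P(A|B)P(B) + P(A|B')P(B') = 3/5*2/7 + 2/7*5/7 = 92/245
P(B|A) = P(A|B)P(B)/P(A) = (6/35)/(92/245) = 21/46

21/46


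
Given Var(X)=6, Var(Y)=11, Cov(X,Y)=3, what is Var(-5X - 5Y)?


Var(-5X - 5Y) = (-5)^2*Var(X) + (-5)^2*Var(Y) + 2*(-5)*(-5)*Cov(X,Y)
= 25*6 + 25*11 + 50*3
= 150 + 275 + 150 = 575

575
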